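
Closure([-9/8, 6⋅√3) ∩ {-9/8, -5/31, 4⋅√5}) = {-9/8, -5/31, 4⋅√5}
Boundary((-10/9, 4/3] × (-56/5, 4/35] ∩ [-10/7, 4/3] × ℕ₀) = [-10/9, 4/3] × {0}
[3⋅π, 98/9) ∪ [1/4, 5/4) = [1/4, 5/4) ∪ [3⋅π, 98/9)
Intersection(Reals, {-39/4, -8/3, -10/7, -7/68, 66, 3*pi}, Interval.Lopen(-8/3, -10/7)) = {-10/7}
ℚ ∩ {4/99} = {4/99}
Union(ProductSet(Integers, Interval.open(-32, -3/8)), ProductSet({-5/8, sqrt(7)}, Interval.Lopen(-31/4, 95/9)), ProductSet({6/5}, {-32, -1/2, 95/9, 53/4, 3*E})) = Union(ProductSet({6/5}, {-32, -1/2, 95/9, 53/4, 3*E}), ProductSet({-5/8, sqrt(7)}, Interval.Lopen(-31/4, 95/9)), ProductSet(Integers, Interval.open(-32, -3/8)))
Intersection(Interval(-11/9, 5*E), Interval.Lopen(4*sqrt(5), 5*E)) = Interval.Lopen(4*sqrt(5), 5*E)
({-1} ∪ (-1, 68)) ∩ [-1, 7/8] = [-1, 7/8]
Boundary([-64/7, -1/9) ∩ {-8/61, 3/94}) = {-8/61}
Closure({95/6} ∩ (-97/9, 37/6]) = ∅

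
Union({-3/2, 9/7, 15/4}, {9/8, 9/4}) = {-3/2, 9/8, 9/7, 9/4, 15/4}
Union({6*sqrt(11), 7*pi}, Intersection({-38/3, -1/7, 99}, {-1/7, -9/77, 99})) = {-1/7, 99, 6*sqrt(11), 7*pi}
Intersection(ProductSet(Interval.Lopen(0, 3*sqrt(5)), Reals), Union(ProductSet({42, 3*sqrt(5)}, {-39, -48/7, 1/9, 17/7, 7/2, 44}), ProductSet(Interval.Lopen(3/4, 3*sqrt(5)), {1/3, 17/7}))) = Union(ProductSet({3*sqrt(5)}, {-39, -48/7, 1/9, 17/7, 7/2, 44}), ProductSet(Interval.Lopen(3/4, 3*sqrt(5)), {1/3, 17/7}))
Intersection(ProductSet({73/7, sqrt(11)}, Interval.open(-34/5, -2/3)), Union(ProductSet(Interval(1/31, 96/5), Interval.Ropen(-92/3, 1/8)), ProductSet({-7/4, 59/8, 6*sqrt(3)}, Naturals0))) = ProductSet({73/7, sqrt(11)}, Interval.open(-34/5, -2/3))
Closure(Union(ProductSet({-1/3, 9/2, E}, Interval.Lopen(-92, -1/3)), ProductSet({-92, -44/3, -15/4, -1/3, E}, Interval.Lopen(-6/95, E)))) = Union(ProductSet({-1/3, 9/2, E}, Interval(-92, -1/3)), ProductSet({-92, -44/3, -15/4, -1/3, E}, Interval(-6/95, E)))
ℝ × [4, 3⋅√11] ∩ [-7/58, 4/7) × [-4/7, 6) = [-7/58, 4/7) × [4, 6)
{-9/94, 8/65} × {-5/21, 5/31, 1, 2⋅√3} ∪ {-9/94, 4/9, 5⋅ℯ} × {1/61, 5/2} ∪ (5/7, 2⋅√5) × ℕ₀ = ({-9/94, 4/9, 5⋅ℯ} × {1/61, 5/2}) ∪ ((5/7, 2⋅√5) × ℕ₀) ∪ ({-9/94, 8/65} × {-5/21, 5/31, 1, 2⋅√3})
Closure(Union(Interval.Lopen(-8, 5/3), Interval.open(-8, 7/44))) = Interval(-8, 5/3)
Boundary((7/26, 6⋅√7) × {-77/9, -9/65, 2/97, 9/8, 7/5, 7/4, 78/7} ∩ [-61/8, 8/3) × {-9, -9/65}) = [7/26, 8/3] × {-9/65}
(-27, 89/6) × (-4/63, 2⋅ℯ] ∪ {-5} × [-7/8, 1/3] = ({-5} × [-7/8, 1/3]) ∪ ((-27, 89/6) × (-4/63, 2⋅ℯ])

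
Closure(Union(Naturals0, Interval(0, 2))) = Union(Complement(Naturals0, Interval.open(0, 2)), Interval(0, 2), Naturals0)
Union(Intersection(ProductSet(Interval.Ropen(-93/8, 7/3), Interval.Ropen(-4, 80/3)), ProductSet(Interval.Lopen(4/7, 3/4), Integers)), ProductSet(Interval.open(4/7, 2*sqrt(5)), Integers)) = ProductSet(Interval.open(4/7, 2*sqrt(5)), Integers)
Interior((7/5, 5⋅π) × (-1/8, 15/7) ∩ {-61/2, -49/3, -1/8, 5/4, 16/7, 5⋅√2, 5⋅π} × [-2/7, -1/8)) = ∅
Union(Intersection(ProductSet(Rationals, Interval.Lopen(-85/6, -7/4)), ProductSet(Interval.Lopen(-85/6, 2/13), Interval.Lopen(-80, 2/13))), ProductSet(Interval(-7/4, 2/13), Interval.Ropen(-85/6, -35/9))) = Union(ProductSet(Intersection(Interval.Lopen(-85/6, 2/13), Rationals), Interval.Lopen(-85/6, -7/4)), ProductSet(Interval(-7/4, 2/13), Interval.Ropen(-85/6, -35/9)))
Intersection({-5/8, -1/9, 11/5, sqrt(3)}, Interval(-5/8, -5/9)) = {-5/8}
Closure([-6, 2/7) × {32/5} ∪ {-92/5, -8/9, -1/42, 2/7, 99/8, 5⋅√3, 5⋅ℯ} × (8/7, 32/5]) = ([-6, 2/7] × {32/5}) ∪ ({-92/5, -8/9, -1/42, 2/7, 99/8, 5⋅√3, 5⋅ℯ} × [8/7, 32/5])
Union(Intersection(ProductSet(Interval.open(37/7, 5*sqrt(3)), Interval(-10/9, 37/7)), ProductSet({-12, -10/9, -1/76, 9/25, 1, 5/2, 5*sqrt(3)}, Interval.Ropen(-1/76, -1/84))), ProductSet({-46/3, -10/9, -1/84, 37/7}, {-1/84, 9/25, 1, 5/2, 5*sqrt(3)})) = ProductSet({-46/3, -10/9, -1/84, 37/7}, {-1/84, 9/25, 1, 5/2, 5*sqrt(3)})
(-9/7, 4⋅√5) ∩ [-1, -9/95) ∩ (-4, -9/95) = [-1, -9/95)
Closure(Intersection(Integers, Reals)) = Integers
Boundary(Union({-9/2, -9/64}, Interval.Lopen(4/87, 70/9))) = {-9/2, -9/64, 4/87, 70/9}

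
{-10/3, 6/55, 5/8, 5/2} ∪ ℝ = ℝ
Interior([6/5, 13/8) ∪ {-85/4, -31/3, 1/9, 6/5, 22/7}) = (6/5, 13/8)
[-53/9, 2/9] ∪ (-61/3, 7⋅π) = (-61/3, 7⋅π)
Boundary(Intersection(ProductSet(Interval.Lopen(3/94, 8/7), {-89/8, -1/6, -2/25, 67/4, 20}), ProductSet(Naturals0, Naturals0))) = ProductSet(Range(1, 2, 1), {20})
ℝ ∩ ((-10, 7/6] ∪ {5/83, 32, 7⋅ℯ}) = (-10, 7/6] ∪ {32, 7⋅ℯ}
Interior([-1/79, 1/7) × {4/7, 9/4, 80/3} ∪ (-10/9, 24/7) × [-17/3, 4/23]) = (-10/9, 24/7) × (-17/3, 4/23)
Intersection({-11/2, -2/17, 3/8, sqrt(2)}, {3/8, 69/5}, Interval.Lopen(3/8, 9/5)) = EmptySet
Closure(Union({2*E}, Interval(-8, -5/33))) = Union({2*E}, Interval(-8, -5/33))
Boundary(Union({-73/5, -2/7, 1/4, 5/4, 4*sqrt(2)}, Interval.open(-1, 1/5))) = {-73/5, -1, 1/5, 1/4, 5/4, 4*sqrt(2)}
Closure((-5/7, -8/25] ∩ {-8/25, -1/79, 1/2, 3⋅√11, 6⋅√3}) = {-8/25}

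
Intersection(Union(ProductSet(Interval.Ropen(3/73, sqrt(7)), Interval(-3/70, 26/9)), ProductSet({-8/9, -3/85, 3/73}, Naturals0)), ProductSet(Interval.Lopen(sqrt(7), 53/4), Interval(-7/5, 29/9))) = EmptySet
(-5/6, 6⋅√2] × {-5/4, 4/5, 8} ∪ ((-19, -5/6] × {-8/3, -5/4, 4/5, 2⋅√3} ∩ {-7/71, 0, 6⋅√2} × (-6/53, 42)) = (-5/6, 6⋅√2] × {-5/4, 4/5, 8}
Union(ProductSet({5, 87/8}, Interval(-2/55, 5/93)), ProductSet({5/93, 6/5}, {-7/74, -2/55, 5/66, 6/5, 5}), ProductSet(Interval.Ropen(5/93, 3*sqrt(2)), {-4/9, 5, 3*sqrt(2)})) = Union(ProductSet({5/93, 6/5}, {-7/74, -2/55, 5/66, 6/5, 5}), ProductSet({5, 87/8}, Interval(-2/55, 5/93)), ProductSet(Interval.Ropen(5/93, 3*sqrt(2)), {-4/9, 5, 3*sqrt(2)}))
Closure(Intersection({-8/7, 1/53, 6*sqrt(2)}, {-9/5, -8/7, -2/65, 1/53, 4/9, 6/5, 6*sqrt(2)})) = {-8/7, 1/53, 6*sqrt(2)}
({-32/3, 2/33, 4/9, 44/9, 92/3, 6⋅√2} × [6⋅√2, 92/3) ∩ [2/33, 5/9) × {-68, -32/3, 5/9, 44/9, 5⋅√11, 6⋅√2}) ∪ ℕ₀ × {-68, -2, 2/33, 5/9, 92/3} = (ℕ₀ × {-68, -2, 2/33, 5/9, 92/3}) ∪ ({2/33, 4/9} × {5⋅√11, 6⋅√2})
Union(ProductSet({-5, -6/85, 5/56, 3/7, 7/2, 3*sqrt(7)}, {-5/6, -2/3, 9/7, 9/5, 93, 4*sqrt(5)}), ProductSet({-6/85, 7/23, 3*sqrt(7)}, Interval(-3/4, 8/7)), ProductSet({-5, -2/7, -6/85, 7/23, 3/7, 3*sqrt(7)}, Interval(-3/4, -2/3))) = Union(ProductSet({-6/85, 7/23, 3*sqrt(7)}, Interval(-3/4, 8/7)), ProductSet({-5, -2/7, -6/85, 7/23, 3/7, 3*sqrt(7)}, Interval(-3/4, -2/3)), ProductSet({-5, -6/85, 5/56, 3/7, 7/2, 3*sqrt(7)}, {-5/6, -2/3, 9/7, 9/5, 93, 4*sqrt(5)}))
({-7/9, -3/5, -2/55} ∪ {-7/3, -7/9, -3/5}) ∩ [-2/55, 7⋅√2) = {-2/55}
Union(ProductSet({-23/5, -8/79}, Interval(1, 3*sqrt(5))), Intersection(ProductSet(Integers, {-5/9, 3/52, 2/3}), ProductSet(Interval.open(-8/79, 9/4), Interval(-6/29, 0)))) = ProductSet({-23/5, -8/79}, Interval(1, 3*sqrt(5)))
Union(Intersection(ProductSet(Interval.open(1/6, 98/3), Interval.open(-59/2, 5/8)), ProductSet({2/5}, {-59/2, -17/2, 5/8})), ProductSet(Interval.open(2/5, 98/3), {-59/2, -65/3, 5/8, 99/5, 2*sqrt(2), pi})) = Union(ProductSet({2/5}, {-17/2}), ProductSet(Interval.open(2/5, 98/3), {-59/2, -65/3, 5/8, 99/5, 2*sqrt(2), pi}))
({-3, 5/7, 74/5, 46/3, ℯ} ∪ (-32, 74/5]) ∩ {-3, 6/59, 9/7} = {-3, 6/59, 9/7}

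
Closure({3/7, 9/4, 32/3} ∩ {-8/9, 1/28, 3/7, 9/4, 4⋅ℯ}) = {3/7, 9/4}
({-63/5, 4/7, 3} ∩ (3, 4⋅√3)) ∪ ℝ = ℝ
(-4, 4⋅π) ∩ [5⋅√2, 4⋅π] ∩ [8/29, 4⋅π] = [5⋅√2, 4⋅π)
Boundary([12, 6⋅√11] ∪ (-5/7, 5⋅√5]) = {-5/7, 12, 6⋅√11, 5⋅√5}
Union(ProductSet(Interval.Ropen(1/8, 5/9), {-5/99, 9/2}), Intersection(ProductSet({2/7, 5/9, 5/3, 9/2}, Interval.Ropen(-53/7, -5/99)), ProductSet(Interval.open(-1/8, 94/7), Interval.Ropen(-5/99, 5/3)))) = ProductSet(Interval.Ropen(1/8, 5/9), {-5/99, 9/2})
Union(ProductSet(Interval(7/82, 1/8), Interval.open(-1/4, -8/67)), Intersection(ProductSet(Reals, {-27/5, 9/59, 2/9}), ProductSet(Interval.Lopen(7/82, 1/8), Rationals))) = Union(ProductSet(Interval(7/82, 1/8), Interval.open(-1/4, -8/67)), ProductSet(Interval.Lopen(7/82, 1/8), {-27/5, 9/59, 2/9}))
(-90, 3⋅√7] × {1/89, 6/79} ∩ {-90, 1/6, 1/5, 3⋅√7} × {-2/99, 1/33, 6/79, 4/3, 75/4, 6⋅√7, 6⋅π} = {1/6, 1/5, 3⋅√7} × {6/79}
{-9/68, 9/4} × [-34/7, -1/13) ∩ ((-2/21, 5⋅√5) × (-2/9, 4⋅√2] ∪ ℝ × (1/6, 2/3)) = {9/4} × (-2/9, -1/13)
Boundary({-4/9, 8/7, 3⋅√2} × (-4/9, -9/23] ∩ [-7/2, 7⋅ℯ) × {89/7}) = ∅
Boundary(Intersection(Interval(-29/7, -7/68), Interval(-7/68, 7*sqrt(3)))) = {-7/68}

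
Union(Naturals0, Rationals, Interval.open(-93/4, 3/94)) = Union(Interval(-93/4, 3/94), Rationals)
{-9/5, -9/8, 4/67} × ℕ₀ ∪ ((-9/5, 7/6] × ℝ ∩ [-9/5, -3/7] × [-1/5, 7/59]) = ({-9/5, -9/8, 4/67} × ℕ₀) ∪ ((-9/5, -3/7] × [-1/5, 7/59])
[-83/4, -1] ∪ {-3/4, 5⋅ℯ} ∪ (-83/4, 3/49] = [-83/4, 3/49] ∪ {5⋅ℯ}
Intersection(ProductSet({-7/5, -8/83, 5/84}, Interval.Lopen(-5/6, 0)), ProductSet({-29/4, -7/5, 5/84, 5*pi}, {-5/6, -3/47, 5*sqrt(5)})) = ProductSet({-7/5, 5/84}, {-3/47})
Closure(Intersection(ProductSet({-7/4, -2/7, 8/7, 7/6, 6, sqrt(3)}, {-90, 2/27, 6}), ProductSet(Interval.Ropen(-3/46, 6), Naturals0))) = ProductSet({8/7, 7/6, sqrt(3)}, {6})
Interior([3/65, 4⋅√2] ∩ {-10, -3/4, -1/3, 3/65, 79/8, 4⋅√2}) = ∅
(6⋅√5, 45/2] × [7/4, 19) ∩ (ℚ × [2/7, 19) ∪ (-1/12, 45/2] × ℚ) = ((ℚ ∩ (6⋅√5, 45/2]) × [7/4, 19)) ∪ ((6⋅√5, 45/2] × (ℚ ∩ [7/4, 19)))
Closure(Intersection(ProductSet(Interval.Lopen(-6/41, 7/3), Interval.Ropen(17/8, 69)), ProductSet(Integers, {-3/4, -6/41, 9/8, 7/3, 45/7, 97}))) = ProductSet(Range(0, 3, 1), {7/3, 45/7})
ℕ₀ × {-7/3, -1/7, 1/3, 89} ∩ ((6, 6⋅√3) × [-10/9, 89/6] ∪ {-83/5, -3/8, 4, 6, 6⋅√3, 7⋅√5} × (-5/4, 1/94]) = ({4, 6} × {-1/7}) ∪ ({7, 8, 9, 10} × {-1/7, 1/3})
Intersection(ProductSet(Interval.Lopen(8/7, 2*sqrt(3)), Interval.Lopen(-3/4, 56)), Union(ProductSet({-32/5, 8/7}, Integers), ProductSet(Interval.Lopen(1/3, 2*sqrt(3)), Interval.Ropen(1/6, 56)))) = ProductSet(Interval.Lopen(8/7, 2*sqrt(3)), Interval.Ropen(1/6, 56))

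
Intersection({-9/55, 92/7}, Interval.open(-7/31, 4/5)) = {-9/55}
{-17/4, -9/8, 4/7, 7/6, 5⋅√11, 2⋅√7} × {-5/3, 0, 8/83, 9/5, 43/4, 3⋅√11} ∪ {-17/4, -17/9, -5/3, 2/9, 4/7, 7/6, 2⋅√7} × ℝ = ({-17/4, -17/9, -5/3, 2/9, 4/7, 7/6, 2⋅√7} × ℝ) ∪ ({-17/4, -9/8, 4/7, 7/6, 5⋅√11, 2⋅√7} × {-5/3, 0, 8/83, 9/5, 43/4, 3⋅√11})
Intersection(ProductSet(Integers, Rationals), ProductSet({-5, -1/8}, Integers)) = ProductSet({-5}, Integers)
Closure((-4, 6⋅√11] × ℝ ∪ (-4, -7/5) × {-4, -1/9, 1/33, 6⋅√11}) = [-4, 6⋅√11] × ℝ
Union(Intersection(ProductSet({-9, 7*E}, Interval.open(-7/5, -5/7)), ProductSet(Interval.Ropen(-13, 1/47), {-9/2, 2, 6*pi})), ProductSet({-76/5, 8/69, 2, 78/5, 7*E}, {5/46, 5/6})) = ProductSet({-76/5, 8/69, 2, 78/5, 7*E}, {5/46, 5/6})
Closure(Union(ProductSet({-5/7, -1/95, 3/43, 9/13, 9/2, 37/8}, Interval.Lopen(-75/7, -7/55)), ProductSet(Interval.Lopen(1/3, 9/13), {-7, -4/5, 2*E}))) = Union(ProductSet({-5/7, -1/95, 3/43, 9/13, 9/2, 37/8}, Interval(-75/7, -7/55)), ProductSet(Interval(1/3, 9/13), {-7, -4/5, 2*E}))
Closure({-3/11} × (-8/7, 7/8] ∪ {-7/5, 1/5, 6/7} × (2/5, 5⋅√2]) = ({-3/11} × [-8/7, 7/8]) ∪ ({-7/5, 1/5, 6/7} × [2/5, 5⋅√2])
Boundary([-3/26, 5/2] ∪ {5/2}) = {-3/26, 5/2}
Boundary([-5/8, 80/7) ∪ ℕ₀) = {-5/8, 80/7} ∪ (ℕ₀ \ (-5/8, 80/7))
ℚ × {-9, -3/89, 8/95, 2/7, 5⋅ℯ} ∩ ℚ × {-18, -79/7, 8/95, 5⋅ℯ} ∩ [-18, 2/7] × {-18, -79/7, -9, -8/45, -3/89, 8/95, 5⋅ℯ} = (ℚ ∩ [-18, 2/7]) × {8/95, 5⋅ℯ}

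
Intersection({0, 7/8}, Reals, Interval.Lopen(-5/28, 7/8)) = {0, 7/8}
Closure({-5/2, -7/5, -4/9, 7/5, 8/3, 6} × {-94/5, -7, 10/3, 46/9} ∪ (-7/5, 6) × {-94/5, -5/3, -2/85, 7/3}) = ([-7/5, 6] × {-94/5, -5/3, -2/85, 7/3}) ∪ ({-5/2, -7/5, -4/9, 7/5, 8/3, 6} × {-94/5, -7, 10/3, 46/9})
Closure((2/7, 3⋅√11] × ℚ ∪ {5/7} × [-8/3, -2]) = [2/7, 3⋅√11] × ℝ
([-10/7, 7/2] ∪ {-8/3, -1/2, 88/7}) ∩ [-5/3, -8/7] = [-10/7, -8/7]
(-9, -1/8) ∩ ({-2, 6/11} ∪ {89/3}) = {-2}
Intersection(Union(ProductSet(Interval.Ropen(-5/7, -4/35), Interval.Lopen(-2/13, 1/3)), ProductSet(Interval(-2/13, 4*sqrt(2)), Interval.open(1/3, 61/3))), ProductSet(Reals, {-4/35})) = ProductSet(Interval.Ropen(-5/7, -4/35), {-4/35})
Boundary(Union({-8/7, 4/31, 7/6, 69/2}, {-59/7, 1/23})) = {-59/7, -8/7, 1/23, 4/31, 7/6, 69/2}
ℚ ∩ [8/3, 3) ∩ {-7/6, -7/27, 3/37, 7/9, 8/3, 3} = {8/3}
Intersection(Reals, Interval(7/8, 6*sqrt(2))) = Interval(7/8, 6*sqrt(2))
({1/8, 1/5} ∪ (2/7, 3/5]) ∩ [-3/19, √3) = {1/8, 1/5} ∪ (2/7, 3/5]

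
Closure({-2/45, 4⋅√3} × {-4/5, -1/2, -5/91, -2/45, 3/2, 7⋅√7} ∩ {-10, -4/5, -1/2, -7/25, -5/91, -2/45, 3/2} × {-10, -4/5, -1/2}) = {-2/45} × {-4/5, -1/2}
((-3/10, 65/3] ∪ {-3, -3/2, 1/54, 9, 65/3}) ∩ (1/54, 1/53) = (1/54, 1/53)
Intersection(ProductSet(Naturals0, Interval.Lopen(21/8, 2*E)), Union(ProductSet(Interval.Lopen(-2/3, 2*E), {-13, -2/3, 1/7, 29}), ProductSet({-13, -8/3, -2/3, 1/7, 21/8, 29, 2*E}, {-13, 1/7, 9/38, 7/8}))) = EmptySet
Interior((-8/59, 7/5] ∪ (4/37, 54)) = (-8/59, 54)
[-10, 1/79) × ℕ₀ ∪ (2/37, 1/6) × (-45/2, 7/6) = ([-10, 1/79) × ℕ₀) ∪ ((2/37, 1/6) × (-45/2, 7/6))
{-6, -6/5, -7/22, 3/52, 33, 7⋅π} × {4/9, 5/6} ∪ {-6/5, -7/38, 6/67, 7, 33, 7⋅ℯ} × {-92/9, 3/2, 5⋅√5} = ({-6, -6/5, -7/22, 3/52, 33, 7⋅π} × {4/9, 5/6}) ∪ ({-6/5, -7/38, 6/67, 7, 33, 7⋅ℯ} × {-92/9, 3/2, 5⋅√5})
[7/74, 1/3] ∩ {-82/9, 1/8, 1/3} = {1/8, 1/3}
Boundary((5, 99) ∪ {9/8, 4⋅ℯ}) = {9/8, 5, 99}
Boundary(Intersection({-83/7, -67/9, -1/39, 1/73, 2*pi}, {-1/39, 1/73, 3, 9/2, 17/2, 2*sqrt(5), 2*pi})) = {-1/39, 1/73, 2*pi}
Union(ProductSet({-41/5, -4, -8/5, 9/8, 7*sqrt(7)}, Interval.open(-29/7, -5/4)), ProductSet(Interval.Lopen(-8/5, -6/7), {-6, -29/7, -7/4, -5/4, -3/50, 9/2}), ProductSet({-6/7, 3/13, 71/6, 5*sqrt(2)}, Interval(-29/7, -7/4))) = Union(ProductSet({-6/7, 3/13, 71/6, 5*sqrt(2)}, Interval(-29/7, -7/4)), ProductSet({-41/5, -4, -8/5, 9/8, 7*sqrt(7)}, Interval.open(-29/7, -5/4)), ProductSet(Interval.Lopen(-8/5, -6/7), {-6, -29/7, -7/4, -5/4, -3/50, 9/2}))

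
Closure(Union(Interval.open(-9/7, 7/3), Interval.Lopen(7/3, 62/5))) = Interval(-9/7, 62/5)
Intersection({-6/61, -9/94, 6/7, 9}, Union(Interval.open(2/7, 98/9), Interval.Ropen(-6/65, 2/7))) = {6/7, 9}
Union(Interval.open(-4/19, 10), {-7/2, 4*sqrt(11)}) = Union({-7/2, 4*sqrt(11)}, Interval.open(-4/19, 10))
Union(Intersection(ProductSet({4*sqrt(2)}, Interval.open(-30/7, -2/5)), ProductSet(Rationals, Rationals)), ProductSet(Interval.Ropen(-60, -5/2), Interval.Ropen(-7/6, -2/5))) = ProductSet(Interval.Ropen(-60, -5/2), Interval.Ropen(-7/6, -2/5))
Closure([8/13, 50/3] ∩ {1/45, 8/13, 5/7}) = {8/13, 5/7}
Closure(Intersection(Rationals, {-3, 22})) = {-3, 22}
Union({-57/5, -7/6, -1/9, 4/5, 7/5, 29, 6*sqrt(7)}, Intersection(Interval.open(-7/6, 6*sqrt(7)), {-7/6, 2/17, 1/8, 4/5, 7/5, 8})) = {-57/5, -7/6, -1/9, 2/17, 1/8, 4/5, 7/5, 8, 29, 6*sqrt(7)}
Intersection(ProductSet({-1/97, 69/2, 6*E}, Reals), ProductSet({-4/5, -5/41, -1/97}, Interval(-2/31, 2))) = ProductSet({-1/97}, Interval(-2/31, 2))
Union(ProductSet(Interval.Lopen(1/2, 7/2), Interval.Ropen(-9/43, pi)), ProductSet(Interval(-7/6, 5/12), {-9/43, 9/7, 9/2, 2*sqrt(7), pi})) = Union(ProductSet(Interval(-7/6, 5/12), {-9/43, 9/7, 9/2, 2*sqrt(7), pi}), ProductSet(Interval.Lopen(1/2, 7/2), Interval.Ropen(-9/43, pi)))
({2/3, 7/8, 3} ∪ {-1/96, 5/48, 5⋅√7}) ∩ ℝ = {-1/96, 5/48, 2/3, 7/8, 3, 5⋅√7}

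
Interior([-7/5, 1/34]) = (-7/5, 1/34)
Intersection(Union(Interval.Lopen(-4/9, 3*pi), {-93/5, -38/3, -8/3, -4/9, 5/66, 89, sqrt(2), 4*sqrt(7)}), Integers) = Union({89}, Range(0, 10, 1))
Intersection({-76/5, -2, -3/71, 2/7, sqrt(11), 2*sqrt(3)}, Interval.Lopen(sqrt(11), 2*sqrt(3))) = {2*sqrt(3)}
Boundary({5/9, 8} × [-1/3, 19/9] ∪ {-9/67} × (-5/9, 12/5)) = ({-9/67} × [-5/9, 12/5]) ∪ ({5/9, 8} × [-1/3, 19/9])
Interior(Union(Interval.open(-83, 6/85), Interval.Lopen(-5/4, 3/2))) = Interval.open(-83, 3/2)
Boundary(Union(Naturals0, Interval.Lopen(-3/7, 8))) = Union(Complement(Naturals0, Interval.open(-3/7, 8)), {-3/7})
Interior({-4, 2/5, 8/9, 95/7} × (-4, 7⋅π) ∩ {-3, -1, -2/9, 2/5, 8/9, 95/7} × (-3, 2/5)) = ∅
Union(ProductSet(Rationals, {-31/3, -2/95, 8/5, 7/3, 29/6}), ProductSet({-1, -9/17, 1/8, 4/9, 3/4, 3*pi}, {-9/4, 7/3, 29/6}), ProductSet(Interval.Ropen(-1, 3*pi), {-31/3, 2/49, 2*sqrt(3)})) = Union(ProductSet({-1, -9/17, 1/8, 4/9, 3/4, 3*pi}, {-9/4, 7/3, 29/6}), ProductSet(Interval.Ropen(-1, 3*pi), {-31/3, 2/49, 2*sqrt(3)}), ProductSet(Rationals, {-31/3, -2/95, 8/5, 7/3, 29/6}))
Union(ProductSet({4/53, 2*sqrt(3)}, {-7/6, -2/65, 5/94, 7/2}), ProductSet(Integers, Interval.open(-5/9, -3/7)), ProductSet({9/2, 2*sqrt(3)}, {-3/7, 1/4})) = Union(ProductSet({4/53, 2*sqrt(3)}, {-7/6, -2/65, 5/94, 7/2}), ProductSet({9/2, 2*sqrt(3)}, {-3/7, 1/4}), ProductSet(Integers, Interval.open(-5/9, -3/7)))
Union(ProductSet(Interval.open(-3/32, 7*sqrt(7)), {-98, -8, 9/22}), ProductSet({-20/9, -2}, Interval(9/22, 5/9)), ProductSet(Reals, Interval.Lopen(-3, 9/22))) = Union(ProductSet({-20/9, -2}, Interval(9/22, 5/9)), ProductSet(Interval.open(-3/32, 7*sqrt(7)), {-98, -8, 9/22}), ProductSet(Reals, Interval.Lopen(-3, 9/22)))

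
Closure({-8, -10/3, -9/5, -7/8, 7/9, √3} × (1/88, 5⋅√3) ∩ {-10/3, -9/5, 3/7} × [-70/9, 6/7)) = {-10/3, -9/5} × [1/88, 6/7]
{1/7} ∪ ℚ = ℚ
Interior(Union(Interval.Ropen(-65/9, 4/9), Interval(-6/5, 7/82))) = Interval.open(-65/9, 4/9)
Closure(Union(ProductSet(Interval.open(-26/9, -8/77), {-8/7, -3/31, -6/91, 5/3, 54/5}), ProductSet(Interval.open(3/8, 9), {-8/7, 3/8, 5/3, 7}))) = Union(ProductSet(Interval(-26/9, -8/77), {-8/7, -3/31, -6/91, 5/3, 54/5}), ProductSet(Interval(3/8, 9), {-8/7, 3/8, 5/3, 7}))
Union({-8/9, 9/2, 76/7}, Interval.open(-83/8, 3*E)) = Union({76/7}, Interval.open(-83/8, 3*E))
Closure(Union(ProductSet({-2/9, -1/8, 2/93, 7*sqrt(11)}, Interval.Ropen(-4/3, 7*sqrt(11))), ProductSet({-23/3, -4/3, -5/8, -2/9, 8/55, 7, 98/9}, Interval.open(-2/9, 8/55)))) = Union(ProductSet({-2/9, -1/8, 2/93, 7*sqrt(11)}, Interval(-4/3, 7*sqrt(11))), ProductSet({-23/3, -4/3, -5/8, -2/9, 8/55, 7, 98/9}, Interval(-2/9, 8/55)))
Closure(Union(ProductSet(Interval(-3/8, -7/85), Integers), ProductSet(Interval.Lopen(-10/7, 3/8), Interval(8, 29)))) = Union(ProductSet(Interval(-10/7, 3/8), Interval(8, 29)), ProductSet(Interval(-3/8, -7/85), Integers))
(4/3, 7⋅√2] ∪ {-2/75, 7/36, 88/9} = {-2/75, 7/36} ∪ (4/3, 7⋅√2]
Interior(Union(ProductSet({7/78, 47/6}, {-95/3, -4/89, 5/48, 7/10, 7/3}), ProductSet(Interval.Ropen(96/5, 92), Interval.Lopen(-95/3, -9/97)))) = ProductSet(Interval.open(96/5, 92), Interval.open(-95/3, -9/97))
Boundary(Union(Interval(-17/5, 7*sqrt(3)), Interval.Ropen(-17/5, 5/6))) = {-17/5, 7*sqrt(3)}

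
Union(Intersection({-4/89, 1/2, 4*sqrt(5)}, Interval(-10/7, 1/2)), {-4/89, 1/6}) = {-4/89, 1/6, 1/2}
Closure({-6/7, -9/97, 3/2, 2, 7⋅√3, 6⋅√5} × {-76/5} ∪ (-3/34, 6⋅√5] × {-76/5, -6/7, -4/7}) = ([-3/34, 6⋅√5] × {-76/5, -6/7, -4/7}) ∪ ({-6/7, -9/97, 3/2, 2, 7⋅√3, 6⋅√5} × {-76/5})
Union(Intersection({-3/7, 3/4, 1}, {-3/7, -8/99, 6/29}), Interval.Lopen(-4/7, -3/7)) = Interval.Lopen(-4/7, -3/7)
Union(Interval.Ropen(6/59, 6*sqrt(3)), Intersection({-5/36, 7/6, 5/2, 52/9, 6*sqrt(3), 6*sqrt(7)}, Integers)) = Interval.Ropen(6/59, 6*sqrt(3))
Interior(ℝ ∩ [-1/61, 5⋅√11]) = (-1/61, 5⋅√11)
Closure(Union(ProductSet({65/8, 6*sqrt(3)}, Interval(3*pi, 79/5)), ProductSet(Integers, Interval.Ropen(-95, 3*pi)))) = Union(ProductSet({65/8, 6*sqrt(3)}, Interval(3*pi, 79/5)), ProductSet(Integers, Interval(-95, 3*pi)))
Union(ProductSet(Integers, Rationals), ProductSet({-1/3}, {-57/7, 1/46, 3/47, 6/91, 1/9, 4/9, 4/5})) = Union(ProductSet({-1/3}, {-57/7, 1/46, 3/47, 6/91, 1/9, 4/9, 4/5}), ProductSet(Integers, Rationals))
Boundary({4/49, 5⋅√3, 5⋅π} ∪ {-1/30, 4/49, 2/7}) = {-1/30, 4/49, 2/7, 5⋅√3, 5⋅π}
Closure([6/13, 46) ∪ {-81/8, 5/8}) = {-81/8} ∪ [6/13, 46]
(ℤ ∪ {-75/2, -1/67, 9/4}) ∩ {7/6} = ∅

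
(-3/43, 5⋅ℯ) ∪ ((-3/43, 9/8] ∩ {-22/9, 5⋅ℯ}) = (-3/43, 5⋅ℯ)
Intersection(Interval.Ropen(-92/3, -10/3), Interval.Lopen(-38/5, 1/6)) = Interval.open(-38/5, -10/3)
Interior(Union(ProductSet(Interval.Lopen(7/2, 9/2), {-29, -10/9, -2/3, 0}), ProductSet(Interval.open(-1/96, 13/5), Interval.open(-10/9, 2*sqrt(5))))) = ProductSet(Interval.open(-1/96, 13/5), Interval.open(-10/9, 2*sqrt(5)))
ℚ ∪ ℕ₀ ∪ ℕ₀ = ℚ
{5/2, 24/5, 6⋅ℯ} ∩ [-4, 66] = {5/2, 24/5, 6⋅ℯ}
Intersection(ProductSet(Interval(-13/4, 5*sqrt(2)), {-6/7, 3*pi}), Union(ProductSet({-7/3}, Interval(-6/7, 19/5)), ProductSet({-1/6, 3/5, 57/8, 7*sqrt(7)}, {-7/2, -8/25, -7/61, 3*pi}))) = Union(ProductSet({-7/3}, {-6/7}), ProductSet({-1/6, 3/5}, {3*pi}))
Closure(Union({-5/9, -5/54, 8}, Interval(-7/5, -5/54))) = Union({8}, Interval(-7/5, -5/54))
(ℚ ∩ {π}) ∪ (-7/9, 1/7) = (-7/9, 1/7)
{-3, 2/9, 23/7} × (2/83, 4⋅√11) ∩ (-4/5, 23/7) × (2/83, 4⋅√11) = {2/9} × (2/83, 4⋅√11)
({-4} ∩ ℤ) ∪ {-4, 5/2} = {-4, 5/2}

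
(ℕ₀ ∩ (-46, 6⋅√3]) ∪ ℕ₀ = ℕ₀ ∪ {0, 1, …, 10}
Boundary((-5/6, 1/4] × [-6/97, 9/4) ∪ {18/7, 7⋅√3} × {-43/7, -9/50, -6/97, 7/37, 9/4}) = ({-5/6, 1/4} × [-6/97, 9/4]) ∪ ([-5/6, 1/4] × {-6/97, 9/4}) ∪ ({18/7, 7⋅√3} × {-43/7, -9/50, -6/97, 7/37, 9/4})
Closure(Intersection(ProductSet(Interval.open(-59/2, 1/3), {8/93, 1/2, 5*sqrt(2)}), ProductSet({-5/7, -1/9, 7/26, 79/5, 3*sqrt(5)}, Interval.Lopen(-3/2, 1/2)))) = ProductSet({-5/7, -1/9, 7/26}, {8/93, 1/2})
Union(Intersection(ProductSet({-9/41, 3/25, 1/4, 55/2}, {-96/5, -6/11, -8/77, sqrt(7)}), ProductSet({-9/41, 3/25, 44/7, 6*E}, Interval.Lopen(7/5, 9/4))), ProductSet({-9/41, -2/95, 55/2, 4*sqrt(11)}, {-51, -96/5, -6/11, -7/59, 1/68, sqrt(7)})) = ProductSet({-9/41, -2/95, 55/2, 4*sqrt(11)}, {-51, -96/5, -6/11, -7/59, 1/68, sqrt(7)})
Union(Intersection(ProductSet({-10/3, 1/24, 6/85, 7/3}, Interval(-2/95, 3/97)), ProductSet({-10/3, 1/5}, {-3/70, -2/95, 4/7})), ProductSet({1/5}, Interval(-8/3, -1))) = Union(ProductSet({-10/3}, {-2/95}), ProductSet({1/5}, Interval(-8/3, -1)))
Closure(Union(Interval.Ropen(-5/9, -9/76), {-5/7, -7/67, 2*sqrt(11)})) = Union({-5/7, -7/67, 2*sqrt(11)}, Interval(-5/9, -9/76))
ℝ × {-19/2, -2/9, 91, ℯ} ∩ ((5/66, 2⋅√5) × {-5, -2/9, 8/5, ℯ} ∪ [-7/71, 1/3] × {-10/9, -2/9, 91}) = ([-7/71, 1/3] × {-2/9, 91}) ∪ ((5/66, 2⋅√5) × {-2/9, ℯ})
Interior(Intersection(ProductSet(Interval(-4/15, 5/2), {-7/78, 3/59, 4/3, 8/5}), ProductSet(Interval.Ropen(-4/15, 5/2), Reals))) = EmptySet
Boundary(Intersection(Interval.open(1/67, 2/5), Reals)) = {1/67, 2/5}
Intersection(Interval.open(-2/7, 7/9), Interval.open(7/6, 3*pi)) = EmptySet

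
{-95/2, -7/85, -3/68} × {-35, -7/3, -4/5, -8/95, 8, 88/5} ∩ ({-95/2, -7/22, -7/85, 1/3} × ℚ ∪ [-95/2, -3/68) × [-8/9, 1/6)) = {-95/2, -7/85} × {-35, -7/3, -4/5, -8/95, 8, 88/5}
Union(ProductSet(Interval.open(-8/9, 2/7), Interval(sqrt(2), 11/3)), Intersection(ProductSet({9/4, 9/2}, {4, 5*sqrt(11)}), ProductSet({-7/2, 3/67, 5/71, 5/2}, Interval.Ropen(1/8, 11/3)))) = ProductSet(Interval.open(-8/9, 2/7), Interval(sqrt(2), 11/3))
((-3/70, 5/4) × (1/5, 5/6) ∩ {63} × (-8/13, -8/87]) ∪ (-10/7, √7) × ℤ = (-10/7, √7) × ℤ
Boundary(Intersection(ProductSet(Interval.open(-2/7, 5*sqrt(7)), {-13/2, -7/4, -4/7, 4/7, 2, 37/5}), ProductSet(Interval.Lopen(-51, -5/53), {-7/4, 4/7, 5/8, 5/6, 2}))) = ProductSet(Interval(-2/7, -5/53), {-7/4, 4/7, 2})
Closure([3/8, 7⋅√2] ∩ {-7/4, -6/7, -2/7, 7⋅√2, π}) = {7⋅√2, π}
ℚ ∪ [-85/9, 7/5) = ℚ ∪ [-85/9, 7/5]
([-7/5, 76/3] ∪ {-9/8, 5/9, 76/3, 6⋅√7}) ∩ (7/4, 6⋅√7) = (7/4, 6⋅√7)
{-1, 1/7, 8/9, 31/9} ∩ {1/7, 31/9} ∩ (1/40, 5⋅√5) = {1/7, 31/9}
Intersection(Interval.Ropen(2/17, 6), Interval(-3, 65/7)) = Interval.Ropen(2/17, 6)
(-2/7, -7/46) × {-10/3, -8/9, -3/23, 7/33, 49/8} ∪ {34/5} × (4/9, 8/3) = ({34/5} × (4/9, 8/3)) ∪ ((-2/7, -7/46) × {-10/3, -8/9, -3/23, 7/33, 49/8})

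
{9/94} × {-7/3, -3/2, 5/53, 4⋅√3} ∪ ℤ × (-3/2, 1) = (ℤ × (-3/2, 1)) ∪ ({9/94} × {-7/3, -3/2, 5/53, 4⋅√3})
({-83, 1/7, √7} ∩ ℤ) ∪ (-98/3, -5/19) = {-83} ∪ (-98/3, -5/19)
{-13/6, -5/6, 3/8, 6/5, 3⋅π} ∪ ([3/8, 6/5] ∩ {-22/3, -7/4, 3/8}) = {-13/6, -5/6, 3/8, 6/5, 3⋅π}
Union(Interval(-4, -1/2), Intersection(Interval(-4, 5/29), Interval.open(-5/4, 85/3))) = Interval(-4, 5/29)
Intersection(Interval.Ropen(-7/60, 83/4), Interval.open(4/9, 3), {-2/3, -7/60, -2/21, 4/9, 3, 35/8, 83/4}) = EmptySet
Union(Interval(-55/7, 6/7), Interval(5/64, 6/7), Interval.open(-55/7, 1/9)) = Interval(-55/7, 6/7)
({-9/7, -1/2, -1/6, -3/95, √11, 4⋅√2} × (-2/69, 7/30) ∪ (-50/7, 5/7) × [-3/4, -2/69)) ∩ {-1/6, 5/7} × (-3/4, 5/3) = {-1/6} × ((-3/4, -2/69) ∪ (-2/69, 7/30))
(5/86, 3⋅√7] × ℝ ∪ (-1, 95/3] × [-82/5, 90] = ((-1, 95/3] × [-82/5, 90]) ∪ ((5/86, 3⋅√7] × ℝ)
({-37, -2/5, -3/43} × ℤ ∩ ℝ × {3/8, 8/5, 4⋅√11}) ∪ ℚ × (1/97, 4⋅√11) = ℚ × (1/97, 4⋅√11)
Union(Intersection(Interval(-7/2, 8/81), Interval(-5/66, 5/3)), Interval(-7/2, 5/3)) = Interval(-7/2, 5/3)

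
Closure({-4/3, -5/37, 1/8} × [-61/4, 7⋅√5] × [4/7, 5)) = {-4/3, -5/37, 1/8} × [-61/4, 7⋅√5] × [4/7, 5]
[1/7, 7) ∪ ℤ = ℤ ∪ [1/7, 7]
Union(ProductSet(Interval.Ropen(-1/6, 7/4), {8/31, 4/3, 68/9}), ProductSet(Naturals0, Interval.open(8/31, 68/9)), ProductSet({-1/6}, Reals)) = Union(ProductSet({-1/6}, Reals), ProductSet(Interval.Ropen(-1/6, 7/4), {8/31, 4/3, 68/9}), ProductSet(Naturals0, Interval.open(8/31, 68/9)))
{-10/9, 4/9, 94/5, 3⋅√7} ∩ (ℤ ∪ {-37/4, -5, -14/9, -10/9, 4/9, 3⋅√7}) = {-10/9, 4/9, 3⋅√7}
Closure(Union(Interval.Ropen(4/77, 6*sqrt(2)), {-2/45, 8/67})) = Union({-2/45}, Interval(4/77, 6*sqrt(2)))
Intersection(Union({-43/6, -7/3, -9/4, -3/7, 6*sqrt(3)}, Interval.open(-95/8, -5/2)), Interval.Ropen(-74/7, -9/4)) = Union({-7/3}, Interval.Ropen(-74/7, -5/2))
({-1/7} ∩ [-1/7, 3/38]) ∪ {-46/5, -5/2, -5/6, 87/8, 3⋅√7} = {-46/5, -5/2, -5/6, -1/7, 87/8, 3⋅√7}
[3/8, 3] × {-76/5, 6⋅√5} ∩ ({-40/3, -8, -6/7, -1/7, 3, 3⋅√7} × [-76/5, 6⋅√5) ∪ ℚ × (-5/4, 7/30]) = {3} × {-76/5}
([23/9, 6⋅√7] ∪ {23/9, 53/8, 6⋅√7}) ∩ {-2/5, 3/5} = ∅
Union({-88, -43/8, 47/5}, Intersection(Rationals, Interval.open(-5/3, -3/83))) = Union({-88, -43/8, 47/5}, Intersection(Interval.open(-5/3, -3/83), Rationals))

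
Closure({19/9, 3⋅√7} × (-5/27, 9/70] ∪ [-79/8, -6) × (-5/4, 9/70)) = ({-79/8, -6} × [-5/4, 9/70]) ∪ ([-79/8, -6] × {-5/4, 9/70}) ∪ ([-79/8, -6) × (-5/4, 9/70)) ∪ ({19/9, 3⋅√7} × [-5/27, 9/70])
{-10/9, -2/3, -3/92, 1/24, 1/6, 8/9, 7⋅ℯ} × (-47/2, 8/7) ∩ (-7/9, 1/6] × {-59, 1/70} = {-2/3, -3/92, 1/24, 1/6} × {1/70}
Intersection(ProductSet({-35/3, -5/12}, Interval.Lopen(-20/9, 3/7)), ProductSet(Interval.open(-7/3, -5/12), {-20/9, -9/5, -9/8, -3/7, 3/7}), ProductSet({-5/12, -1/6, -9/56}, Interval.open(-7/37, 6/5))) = EmptySet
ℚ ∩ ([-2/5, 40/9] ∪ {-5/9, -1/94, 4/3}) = {-5/9} ∪ (ℚ ∩ [-2/5, 40/9])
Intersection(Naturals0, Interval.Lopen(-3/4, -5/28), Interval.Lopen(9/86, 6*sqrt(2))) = EmptySet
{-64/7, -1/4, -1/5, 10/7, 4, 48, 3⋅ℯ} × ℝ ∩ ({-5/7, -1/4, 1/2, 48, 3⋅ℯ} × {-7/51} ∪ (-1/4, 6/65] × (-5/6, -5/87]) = ({-1/5} × (-5/6, -5/87]) ∪ ({-1/4, 48, 3⋅ℯ} × {-7/51})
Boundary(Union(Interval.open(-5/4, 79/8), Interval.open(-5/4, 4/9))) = {-5/4, 79/8}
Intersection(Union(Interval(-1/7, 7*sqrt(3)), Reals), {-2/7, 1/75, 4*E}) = {-2/7, 1/75, 4*E}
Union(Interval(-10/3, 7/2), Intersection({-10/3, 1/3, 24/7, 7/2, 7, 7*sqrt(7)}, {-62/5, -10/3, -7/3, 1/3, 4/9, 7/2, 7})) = Union({7}, Interval(-10/3, 7/2))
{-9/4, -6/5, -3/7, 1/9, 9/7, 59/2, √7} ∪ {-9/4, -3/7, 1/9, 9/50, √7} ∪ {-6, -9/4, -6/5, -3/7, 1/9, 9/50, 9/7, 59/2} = {-6, -9/4, -6/5, -3/7, 1/9, 9/50, 9/7, 59/2, √7}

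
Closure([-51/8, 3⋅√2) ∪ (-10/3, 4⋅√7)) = [-51/8, 4⋅√7]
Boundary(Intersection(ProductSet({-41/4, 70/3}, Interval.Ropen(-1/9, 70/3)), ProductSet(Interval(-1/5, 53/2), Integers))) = ProductSet({70/3}, Range(0, 24, 1))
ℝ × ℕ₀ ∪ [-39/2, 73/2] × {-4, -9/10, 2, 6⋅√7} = (ℝ × ℕ₀) ∪ ([-39/2, 73/2] × {-4, -9/10, 2, 6⋅√7})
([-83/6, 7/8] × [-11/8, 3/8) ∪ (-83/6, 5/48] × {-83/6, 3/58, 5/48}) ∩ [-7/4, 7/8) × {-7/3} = ∅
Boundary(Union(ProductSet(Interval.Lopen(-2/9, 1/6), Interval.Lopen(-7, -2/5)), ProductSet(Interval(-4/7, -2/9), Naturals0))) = Union(ProductSet({-2/9, 1/6}, Interval(-7, -2/5)), ProductSet(Interval(-4/7, -2/9), Union(Complement(Naturals0, Interval.open(-7, -2/5)), Naturals0)), ProductSet(Interval(-2/9, 1/6), {-7, -2/5}))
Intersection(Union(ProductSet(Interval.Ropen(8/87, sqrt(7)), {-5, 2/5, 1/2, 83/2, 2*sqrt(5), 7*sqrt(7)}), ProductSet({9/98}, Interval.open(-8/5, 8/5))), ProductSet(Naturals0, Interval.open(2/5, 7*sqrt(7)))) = ProductSet(Range(1, 3, 1), {1/2, 2*sqrt(5)})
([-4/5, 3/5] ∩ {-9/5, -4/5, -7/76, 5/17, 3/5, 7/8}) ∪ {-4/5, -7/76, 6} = {-4/5, -7/76, 5/17, 3/5, 6}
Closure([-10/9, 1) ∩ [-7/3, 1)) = [-10/9, 1]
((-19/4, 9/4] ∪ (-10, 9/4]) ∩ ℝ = (-10, 9/4]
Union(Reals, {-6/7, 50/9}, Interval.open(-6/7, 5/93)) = Interval(-oo, oo)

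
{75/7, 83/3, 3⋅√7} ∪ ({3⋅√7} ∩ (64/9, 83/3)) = {75/7, 83/3, 3⋅√7}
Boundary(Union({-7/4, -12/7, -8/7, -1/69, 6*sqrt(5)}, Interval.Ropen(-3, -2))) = {-3, -2, -7/4, -12/7, -8/7, -1/69, 6*sqrt(5)}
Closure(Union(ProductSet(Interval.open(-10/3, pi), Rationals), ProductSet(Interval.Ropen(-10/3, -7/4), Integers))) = ProductSet(Interval(-10/3, pi), Reals)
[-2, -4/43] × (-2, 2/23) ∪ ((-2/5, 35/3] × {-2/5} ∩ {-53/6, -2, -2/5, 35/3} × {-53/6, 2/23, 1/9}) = [-2, -4/43] × (-2, 2/23)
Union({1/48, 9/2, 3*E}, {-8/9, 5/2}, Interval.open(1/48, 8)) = Union({-8/9, 3*E}, Interval.Ropen(1/48, 8))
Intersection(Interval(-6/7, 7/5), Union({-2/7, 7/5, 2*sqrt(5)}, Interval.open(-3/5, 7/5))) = Interval.Lopen(-3/5, 7/5)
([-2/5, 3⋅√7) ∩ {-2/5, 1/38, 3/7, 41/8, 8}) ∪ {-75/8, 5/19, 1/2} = {-75/8, -2/5, 1/38, 5/19, 3/7, 1/2, 41/8}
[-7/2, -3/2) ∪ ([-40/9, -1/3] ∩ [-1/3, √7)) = [-7/2, -3/2) ∪ {-1/3}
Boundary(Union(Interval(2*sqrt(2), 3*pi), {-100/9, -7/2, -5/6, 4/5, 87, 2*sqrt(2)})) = {-100/9, -7/2, -5/6, 4/5, 87, 2*sqrt(2), 3*pi}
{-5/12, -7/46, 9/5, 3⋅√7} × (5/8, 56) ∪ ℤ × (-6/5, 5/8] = (ℤ × (-6/5, 5/8]) ∪ ({-5/12, -7/46, 9/5, 3⋅√7} × (5/8, 56))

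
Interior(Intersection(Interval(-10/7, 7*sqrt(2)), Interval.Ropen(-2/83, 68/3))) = Interval.open(-2/83, 7*sqrt(2))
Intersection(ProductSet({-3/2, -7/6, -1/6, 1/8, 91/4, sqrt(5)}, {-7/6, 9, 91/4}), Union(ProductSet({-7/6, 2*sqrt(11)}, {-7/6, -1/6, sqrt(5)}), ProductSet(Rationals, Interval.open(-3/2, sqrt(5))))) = ProductSet({-3/2, -7/6, -1/6, 1/8, 91/4}, {-7/6})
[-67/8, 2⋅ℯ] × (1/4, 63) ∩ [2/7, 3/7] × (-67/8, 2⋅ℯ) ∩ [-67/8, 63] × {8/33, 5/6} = [2/7, 3/7] × {5/6}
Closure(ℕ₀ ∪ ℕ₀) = ℕ₀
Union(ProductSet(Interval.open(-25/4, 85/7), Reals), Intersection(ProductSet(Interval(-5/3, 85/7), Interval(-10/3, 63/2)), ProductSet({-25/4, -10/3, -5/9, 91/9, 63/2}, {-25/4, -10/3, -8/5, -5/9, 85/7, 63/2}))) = ProductSet(Interval.open(-25/4, 85/7), Reals)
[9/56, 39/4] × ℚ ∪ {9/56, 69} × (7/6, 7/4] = ([9/56, 39/4] × ℚ) ∪ ({9/56, 69} × (7/6, 7/4])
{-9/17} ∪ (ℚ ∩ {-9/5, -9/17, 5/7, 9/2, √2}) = {-9/5, -9/17, 5/7, 9/2}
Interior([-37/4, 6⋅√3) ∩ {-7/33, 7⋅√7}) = ∅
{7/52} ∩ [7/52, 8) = {7/52}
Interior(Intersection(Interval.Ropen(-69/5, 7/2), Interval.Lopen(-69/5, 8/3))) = Interval.open(-69/5, 8/3)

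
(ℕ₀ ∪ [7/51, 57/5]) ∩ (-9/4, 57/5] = {0, 1, …, 11} ∪ [7/51, 57/5]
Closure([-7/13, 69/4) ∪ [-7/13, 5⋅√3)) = [-7/13, 69/4]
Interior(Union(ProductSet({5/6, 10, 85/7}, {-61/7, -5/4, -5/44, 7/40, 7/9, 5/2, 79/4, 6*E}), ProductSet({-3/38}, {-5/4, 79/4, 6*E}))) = EmptySet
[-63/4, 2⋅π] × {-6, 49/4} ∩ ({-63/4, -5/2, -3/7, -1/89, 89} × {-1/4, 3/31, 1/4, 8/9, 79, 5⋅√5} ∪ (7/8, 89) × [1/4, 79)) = (7/8, 2⋅π] × {49/4}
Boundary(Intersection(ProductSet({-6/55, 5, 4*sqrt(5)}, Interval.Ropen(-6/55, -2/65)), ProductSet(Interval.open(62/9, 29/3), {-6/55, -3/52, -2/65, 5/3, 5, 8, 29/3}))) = ProductSet({4*sqrt(5)}, {-6/55, -3/52})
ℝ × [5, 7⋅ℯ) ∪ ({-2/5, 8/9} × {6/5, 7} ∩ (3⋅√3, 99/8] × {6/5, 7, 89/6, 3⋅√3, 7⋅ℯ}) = ℝ × [5, 7⋅ℯ)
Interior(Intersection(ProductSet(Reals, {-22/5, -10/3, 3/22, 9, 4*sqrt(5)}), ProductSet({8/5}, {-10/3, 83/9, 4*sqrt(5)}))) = EmptySet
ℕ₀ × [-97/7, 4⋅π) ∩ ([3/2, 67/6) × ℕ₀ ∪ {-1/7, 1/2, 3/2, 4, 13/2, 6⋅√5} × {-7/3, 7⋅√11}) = ({4} × {-7/3}) ∪ ({2, 3, …, 11} × {0, 1, …, 12})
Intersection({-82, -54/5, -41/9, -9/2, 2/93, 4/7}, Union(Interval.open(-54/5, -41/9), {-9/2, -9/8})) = {-9/2}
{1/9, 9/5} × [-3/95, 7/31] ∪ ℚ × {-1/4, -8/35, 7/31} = (ℚ × {-1/4, -8/35, 7/31}) ∪ ({1/9, 9/5} × [-3/95, 7/31])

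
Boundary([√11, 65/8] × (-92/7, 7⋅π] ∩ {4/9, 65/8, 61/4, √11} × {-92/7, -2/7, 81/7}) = {65/8, √11} × {-2/7, 81/7}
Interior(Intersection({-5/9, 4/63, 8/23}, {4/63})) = EmptySet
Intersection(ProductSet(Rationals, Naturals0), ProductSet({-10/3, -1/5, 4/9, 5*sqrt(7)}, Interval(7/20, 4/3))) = ProductSet({-10/3, -1/5, 4/9}, Range(1, 2, 1))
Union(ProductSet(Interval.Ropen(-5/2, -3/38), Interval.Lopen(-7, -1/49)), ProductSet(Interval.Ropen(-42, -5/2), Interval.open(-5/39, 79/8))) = Union(ProductSet(Interval.Ropen(-42, -5/2), Interval.open(-5/39, 79/8)), ProductSet(Interval.Ropen(-5/2, -3/38), Interval.Lopen(-7, -1/49)))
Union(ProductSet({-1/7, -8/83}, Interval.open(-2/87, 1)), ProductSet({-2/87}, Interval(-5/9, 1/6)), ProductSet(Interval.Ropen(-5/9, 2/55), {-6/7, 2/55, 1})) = Union(ProductSet({-2/87}, Interval(-5/9, 1/6)), ProductSet({-1/7, -8/83}, Interval.open(-2/87, 1)), ProductSet(Interval.Ropen(-5/9, 2/55), {-6/7, 2/55, 1}))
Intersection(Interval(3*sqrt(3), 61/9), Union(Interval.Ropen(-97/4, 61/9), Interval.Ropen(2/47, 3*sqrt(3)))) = Interval.Ropen(3*sqrt(3), 61/9)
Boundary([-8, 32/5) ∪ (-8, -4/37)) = {-8, 32/5}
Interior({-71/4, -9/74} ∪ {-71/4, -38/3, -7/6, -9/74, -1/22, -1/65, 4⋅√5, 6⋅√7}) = ∅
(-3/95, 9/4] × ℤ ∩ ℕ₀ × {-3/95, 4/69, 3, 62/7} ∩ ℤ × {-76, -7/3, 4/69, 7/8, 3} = {0, 1, 2} × {3}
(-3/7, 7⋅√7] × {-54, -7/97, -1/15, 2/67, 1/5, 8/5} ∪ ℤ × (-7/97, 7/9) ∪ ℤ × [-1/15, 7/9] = (ℤ × (-7/97, 7/9]) ∪ ((-3/7, 7⋅√7] × {-54, -7/97, -1/15, 2/67, 1/5, 8/5})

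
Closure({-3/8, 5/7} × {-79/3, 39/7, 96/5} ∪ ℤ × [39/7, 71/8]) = (ℤ × [39/7, 71/8]) ∪ ({-3/8, 5/7} × {-79/3, 39/7, 96/5})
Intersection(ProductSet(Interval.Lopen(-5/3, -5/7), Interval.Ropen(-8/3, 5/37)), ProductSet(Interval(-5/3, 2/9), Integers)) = ProductSet(Interval.Lopen(-5/3, -5/7), Range(-2, 1, 1))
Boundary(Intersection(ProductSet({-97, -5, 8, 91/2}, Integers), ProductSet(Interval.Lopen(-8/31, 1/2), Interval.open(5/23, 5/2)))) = EmptySet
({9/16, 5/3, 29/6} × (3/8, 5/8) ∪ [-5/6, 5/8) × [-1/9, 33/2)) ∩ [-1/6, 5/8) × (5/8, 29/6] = [-1/6, 5/8) × (5/8, 29/6]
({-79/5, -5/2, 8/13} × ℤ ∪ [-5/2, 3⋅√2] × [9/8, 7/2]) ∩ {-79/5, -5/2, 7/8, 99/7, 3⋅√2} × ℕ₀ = ({-79/5, -5/2} × ℕ₀) ∪ ({-5/2, 7/8, 3⋅√2} × {2, 3})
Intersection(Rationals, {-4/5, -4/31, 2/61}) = {-4/5, -4/31, 2/61}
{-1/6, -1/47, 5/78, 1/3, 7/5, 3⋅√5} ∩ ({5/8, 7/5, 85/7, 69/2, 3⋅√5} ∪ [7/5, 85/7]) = {7/5, 3⋅√5}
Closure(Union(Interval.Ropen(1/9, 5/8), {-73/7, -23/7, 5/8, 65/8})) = Union({-73/7, -23/7, 65/8}, Interval(1/9, 5/8))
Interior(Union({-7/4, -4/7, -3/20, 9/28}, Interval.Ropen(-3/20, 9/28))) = Interval.open(-3/20, 9/28)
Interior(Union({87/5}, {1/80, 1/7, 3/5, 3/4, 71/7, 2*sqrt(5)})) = EmptySet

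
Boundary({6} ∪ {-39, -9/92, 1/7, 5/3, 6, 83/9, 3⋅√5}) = {-39, -9/92, 1/7, 5/3, 6, 83/9, 3⋅√5}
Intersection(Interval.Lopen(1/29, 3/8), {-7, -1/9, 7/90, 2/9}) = {7/90, 2/9}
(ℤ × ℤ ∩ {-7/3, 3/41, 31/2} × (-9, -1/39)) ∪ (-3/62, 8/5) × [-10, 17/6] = (-3/62, 8/5) × [-10, 17/6]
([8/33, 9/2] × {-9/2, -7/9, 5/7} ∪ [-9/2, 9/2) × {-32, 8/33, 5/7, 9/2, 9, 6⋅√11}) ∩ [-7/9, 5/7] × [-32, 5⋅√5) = ([8/33, 5/7] × {-9/2, -7/9, 5/7}) ∪ ([-7/9, 5/7] × {-32, 8/33, 5/7, 9/2, 9})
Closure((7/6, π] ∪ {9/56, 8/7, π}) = {9/56, 8/7} ∪ [7/6, π]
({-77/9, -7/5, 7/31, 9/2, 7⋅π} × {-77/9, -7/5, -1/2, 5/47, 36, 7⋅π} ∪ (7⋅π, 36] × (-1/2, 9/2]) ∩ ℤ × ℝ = {22, 23, …, 36} × (-1/2, 9/2]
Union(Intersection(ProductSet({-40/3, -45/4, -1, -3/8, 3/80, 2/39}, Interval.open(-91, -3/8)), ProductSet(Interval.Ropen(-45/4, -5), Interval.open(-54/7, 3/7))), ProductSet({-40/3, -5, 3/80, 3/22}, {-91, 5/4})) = Union(ProductSet({-45/4}, Interval.open(-54/7, -3/8)), ProductSet({-40/3, -5, 3/80, 3/22}, {-91, 5/4}))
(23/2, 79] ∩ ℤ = {12, 13, …, 79}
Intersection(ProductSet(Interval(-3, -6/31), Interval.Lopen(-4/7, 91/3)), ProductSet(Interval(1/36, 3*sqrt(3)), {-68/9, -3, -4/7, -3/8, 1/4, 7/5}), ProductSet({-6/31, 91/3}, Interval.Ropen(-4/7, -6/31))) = EmptySet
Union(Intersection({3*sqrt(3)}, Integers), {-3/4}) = {-3/4}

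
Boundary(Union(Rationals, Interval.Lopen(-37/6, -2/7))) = Union(Interval(-oo, -37/6), Interval(-2/7, oo))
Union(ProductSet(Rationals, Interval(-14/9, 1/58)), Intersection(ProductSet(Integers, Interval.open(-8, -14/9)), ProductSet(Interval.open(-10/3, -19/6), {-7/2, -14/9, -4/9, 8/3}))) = ProductSet(Rationals, Interval(-14/9, 1/58))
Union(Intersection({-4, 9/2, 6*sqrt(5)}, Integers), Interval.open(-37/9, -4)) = Interval.Lopen(-37/9, -4)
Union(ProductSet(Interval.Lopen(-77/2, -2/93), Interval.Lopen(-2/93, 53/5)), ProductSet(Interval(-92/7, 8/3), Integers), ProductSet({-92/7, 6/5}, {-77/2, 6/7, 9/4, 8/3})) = Union(ProductSet({-92/7, 6/5}, {-77/2, 6/7, 9/4, 8/3}), ProductSet(Interval.Lopen(-77/2, -2/93), Interval.Lopen(-2/93, 53/5)), ProductSet(Interval(-92/7, 8/3), Integers))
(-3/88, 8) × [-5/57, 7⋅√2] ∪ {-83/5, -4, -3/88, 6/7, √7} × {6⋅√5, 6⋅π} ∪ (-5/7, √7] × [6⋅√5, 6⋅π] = ((-3/88, 8) × [-5/57, 7⋅√2]) ∪ ({-83/5, -4, -3/88, 6/7, √7} × {6⋅√5, 6⋅π}) ∪ ((-5/7, √7] × [6⋅√5, 6⋅π])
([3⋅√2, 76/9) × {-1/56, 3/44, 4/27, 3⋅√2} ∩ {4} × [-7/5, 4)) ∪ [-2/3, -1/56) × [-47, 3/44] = [-2/3, -1/56) × [-47, 3/44]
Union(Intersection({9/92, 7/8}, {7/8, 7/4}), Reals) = Reals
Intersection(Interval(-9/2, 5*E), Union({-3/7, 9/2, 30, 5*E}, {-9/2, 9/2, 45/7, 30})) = {-9/2, -3/7, 9/2, 45/7, 5*E}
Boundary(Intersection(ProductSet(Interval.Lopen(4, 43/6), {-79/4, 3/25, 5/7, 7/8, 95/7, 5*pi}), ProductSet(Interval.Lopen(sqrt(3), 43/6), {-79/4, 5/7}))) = ProductSet(Interval(4, 43/6), {-79/4, 5/7})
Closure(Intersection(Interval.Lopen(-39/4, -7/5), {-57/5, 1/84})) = EmptySet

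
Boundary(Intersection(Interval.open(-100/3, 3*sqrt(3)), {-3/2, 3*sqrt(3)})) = {-3/2}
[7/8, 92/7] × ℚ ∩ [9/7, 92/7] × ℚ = [9/7, 92/7] × ℚ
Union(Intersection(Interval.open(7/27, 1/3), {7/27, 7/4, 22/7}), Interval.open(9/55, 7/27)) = Interval.open(9/55, 7/27)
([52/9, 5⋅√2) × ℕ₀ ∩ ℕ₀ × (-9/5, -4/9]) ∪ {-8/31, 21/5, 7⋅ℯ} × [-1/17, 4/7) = {-8/31, 21/5, 7⋅ℯ} × [-1/17, 4/7)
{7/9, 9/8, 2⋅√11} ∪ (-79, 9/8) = (-79, 9/8] ∪ {2⋅√11}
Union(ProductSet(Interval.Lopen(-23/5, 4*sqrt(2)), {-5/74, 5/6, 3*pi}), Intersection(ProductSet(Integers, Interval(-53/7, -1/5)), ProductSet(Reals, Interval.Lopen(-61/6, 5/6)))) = Union(ProductSet(Integers, Interval(-53/7, -1/5)), ProductSet(Interval.Lopen(-23/5, 4*sqrt(2)), {-5/74, 5/6, 3*pi}))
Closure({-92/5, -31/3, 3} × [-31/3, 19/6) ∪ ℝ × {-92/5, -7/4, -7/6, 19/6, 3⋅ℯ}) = ({-92/5, -31/3, 3} × [-31/3, 19/6]) ∪ (ℝ × {-92/5, -7/4, -7/6, 19/6, 3⋅ℯ})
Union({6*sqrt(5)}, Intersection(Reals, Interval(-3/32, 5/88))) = Union({6*sqrt(5)}, Interval(-3/32, 5/88))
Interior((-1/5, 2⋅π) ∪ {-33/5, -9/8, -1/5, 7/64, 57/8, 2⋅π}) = (-1/5, 2⋅π)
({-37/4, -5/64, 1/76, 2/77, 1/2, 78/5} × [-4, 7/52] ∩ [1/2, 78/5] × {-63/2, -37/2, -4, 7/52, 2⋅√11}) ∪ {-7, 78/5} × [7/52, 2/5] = ({1/2, 78/5} × {-4, 7/52}) ∪ ({-7, 78/5} × [7/52, 2/5])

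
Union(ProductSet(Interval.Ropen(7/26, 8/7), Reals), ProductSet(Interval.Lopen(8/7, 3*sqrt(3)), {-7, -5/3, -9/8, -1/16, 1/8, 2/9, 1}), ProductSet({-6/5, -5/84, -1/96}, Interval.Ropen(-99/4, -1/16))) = Union(ProductSet({-6/5, -5/84, -1/96}, Interval.Ropen(-99/4, -1/16)), ProductSet(Interval.Ropen(7/26, 8/7), Reals), ProductSet(Interval.Lopen(8/7, 3*sqrt(3)), {-7, -5/3, -9/8, -1/16, 1/8, 2/9, 1}))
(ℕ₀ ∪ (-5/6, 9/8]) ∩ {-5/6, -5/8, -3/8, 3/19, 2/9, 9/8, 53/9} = {-5/8, -3/8, 3/19, 2/9, 9/8}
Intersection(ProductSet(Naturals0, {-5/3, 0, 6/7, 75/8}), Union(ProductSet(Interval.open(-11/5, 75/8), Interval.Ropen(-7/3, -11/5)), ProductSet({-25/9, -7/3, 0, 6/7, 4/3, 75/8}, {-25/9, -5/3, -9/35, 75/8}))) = ProductSet({0}, {-5/3, 75/8})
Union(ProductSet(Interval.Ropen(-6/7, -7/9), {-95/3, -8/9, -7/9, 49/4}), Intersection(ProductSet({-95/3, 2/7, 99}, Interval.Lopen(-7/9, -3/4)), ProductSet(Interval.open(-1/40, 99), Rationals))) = Union(ProductSet({2/7}, Intersection(Interval.Lopen(-7/9, -3/4), Rationals)), ProductSet(Interval.Ropen(-6/7, -7/9), {-95/3, -8/9, -7/9, 49/4}))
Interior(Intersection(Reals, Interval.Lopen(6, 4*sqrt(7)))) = Interval.open(6, 4*sqrt(7))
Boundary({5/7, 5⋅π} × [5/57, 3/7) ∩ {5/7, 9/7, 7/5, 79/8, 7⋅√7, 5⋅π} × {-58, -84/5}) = ∅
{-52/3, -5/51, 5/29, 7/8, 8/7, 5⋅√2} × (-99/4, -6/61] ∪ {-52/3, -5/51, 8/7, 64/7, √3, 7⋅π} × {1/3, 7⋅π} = ({-52/3, -5/51, 5/29, 7/8, 8/7, 5⋅√2} × (-99/4, -6/61]) ∪ ({-52/3, -5/51, 8/7, 64/7, √3, 7⋅π} × {1/3, 7⋅π})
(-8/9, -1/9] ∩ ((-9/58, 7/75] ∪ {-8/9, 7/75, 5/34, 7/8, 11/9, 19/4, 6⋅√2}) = (-9/58, -1/9]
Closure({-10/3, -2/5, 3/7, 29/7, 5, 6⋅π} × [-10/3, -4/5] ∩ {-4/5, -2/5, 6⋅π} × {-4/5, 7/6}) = {-2/5, 6⋅π} × {-4/5}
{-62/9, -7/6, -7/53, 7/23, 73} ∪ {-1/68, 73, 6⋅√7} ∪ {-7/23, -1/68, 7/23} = {-62/9, -7/6, -7/23, -7/53, -1/68, 7/23, 73, 6⋅√7}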